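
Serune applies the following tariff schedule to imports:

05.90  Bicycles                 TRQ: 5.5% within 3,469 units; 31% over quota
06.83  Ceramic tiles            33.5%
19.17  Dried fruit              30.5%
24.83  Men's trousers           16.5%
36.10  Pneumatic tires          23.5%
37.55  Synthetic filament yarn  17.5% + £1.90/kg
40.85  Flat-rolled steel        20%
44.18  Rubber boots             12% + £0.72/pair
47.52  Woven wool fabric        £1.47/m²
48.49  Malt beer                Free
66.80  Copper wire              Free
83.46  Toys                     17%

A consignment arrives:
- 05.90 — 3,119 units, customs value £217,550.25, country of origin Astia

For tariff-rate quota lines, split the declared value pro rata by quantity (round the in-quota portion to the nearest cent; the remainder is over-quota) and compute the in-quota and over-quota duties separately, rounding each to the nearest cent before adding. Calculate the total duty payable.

Line 1 (05.90, Astia, 3,119 units, £217,550.25):
Code 05.90 is under a tariff-rate quota (threshold 3,469 units). Quantity 3,119 units is within the quota, so the in-quota rate 5.5% applies to the full value.
Duty = £217,550.25 × 5.5% = £11,965.26.

£11,965.26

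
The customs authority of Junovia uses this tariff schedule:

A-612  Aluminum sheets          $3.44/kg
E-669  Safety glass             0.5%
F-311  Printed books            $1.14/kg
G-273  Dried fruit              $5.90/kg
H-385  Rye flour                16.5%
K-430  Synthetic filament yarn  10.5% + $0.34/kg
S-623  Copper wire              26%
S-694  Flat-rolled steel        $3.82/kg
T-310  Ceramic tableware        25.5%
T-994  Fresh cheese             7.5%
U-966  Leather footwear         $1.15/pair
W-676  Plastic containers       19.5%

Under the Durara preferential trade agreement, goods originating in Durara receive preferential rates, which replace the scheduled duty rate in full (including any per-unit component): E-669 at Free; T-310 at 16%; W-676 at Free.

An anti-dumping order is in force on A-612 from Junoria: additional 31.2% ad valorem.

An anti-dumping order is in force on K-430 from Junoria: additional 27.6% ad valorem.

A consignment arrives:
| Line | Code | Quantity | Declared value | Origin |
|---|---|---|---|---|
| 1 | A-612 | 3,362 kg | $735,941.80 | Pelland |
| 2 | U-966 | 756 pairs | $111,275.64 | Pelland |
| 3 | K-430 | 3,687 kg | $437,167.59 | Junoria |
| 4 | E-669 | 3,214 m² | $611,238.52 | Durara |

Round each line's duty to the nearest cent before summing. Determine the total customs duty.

$180,249.11

Line 1 (A-612, Pelland, 3,362 kg, $735,941.80):
Base rate for A-612 is $3.44/kg.
The additional-duty order on A-612 targets Junoria, not Pelland; it does not apply.
Duty = 3,362 × $3.44 = $11,565.28.
Line 2 (U-966, Pelland, 756 pairs, $111,275.64):
Base rate for U-966 is $1.15/pair.
Duty = 756 × $1.15 = $869.40.
Line 3 (K-430, Junoria, 3,687 kg, $437,167.59):
Base rate for K-430 is 10.5% + $0.34/kg.
Additional duty on K-430 from Junoria: +27.6%. Applied ad valorem rate: 10.5% + 27.6% = 38.1%.
Duty = $437,167.59 × 38.1% + 3,687 × $0.34 = $167,814.43.
Line 4 (E-669, Durara, 3,214 m², $611,238.52):
Base rate for E-669 is 0.5%.
Origin Durara qualifies under the Junovia–Durara agreement and E-669 is covered: preferential rate Free applies instead.
Duty = $611,238.52 × 0% = $0.00.
Total = $11,565.28 + $869.40 + $167,814.43 + $0.00 = $180,249.11.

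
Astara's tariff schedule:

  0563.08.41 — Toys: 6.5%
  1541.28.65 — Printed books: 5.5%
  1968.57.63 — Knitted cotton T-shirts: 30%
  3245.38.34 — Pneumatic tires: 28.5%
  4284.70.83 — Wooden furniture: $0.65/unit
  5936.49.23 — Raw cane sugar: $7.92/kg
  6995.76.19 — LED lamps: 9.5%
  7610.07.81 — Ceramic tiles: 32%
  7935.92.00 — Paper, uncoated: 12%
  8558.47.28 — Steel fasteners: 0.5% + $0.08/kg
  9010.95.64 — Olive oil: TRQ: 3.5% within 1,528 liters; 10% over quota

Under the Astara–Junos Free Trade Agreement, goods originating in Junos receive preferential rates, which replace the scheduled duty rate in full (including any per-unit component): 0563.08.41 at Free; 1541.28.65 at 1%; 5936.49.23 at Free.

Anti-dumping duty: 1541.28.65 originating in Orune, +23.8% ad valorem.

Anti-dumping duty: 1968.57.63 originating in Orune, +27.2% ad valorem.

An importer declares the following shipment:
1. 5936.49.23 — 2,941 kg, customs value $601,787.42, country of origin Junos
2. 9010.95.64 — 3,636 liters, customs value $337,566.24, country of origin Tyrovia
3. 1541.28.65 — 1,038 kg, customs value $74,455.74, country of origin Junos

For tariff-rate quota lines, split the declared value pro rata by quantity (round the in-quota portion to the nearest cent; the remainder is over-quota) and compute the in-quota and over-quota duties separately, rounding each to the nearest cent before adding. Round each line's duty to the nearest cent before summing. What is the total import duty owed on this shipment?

Line 1 (5936.49.23, Junos, 2,941 kg, $601,787.42):
Base rate for 5936.49.23 is $7.92/kg.
Origin Junos qualifies under the Astara–Junos agreement and 5936.49.23 is covered: preferential rate Free applies instead.
Duty = $601,787.42 × 0% = $0.00.
Line 2 (9010.95.64, Tyrovia, 3,636 liters, $337,566.24):
Code 9010.95.64 is under a tariff-rate quota (threshold 1,528 liters). In-quota: 1,528 liters at 3.5%; over-quota: 2,108 liters at 10%.
Pro-rata value split: in-quota = $337,566.24 × 1,528/3,636 = $141,859.52; over-quota = $337,566.24 − $141,859.52 = $195,706.72.
In-quota duty = $141,859.52 × 3.5% = $4,965.08. Over-quota duty = $195,706.72 × 10% = $19,570.67.
Line duty = $4,965.08 + $19,570.67 = $24,535.75.
Line 3 (1541.28.65, Junos, 1,038 kg, $74,455.74):
Base rate for 1541.28.65 is 5.5%.
Origin Junos qualifies under the Astara–Junos agreement and 1541.28.65 is covered: preferential rate 1% applies instead.
The additional-duty order on 1541.28.65 targets Orune, not Junos; it does not apply.
Duty = $74,455.74 × 1% = $744.56.
Total = $0.00 + $24,535.75 + $744.56 = $25,280.31.

$25,280.31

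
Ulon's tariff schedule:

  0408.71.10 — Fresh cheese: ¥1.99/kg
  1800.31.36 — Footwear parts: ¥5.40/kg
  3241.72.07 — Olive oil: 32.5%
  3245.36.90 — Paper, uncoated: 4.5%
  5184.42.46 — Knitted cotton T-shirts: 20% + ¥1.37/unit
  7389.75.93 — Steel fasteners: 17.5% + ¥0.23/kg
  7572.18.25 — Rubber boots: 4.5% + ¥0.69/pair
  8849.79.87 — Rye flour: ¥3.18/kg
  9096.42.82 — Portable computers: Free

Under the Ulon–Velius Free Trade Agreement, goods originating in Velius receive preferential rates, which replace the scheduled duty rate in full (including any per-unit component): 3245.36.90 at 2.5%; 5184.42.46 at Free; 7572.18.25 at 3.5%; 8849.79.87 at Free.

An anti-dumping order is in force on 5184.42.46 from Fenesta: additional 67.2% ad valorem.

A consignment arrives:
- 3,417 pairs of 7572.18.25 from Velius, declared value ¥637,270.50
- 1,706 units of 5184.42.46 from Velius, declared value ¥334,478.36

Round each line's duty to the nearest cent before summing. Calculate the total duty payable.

Line 1 (7572.18.25, Velius, 3,417 pairs, ¥637,270.50):
Base rate for 7572.18.25 is 4.5% + ¥0.69/pair.
Origin Velius qualifies under the Ulon–Velius agreement and 7572.18.25 is covered: preferential rate 3.5% applies instead.
Duty = ¥637,270.50 × 3.5% = ¥22,304.47.
Line 2 (5184.42.46, Velius, 1,706 units, ¥334,478.36):
Base rate for 5184.42.46 is 20% + ¥1.37/unit.
Origin Velius qualifies under the Ulon–Velius agreement and 5184.42.46 is covered: preferential rate Free applies instead.
The additional-duty order on 5184.42.46 targets Fenesta, not Velius; it does not apply.
Duty = ¥334,478.36 × 0% = ¥0.00.
Total = ¥22,304.47 + ¥0.00 = ¥22,304.47.

¥22,304.47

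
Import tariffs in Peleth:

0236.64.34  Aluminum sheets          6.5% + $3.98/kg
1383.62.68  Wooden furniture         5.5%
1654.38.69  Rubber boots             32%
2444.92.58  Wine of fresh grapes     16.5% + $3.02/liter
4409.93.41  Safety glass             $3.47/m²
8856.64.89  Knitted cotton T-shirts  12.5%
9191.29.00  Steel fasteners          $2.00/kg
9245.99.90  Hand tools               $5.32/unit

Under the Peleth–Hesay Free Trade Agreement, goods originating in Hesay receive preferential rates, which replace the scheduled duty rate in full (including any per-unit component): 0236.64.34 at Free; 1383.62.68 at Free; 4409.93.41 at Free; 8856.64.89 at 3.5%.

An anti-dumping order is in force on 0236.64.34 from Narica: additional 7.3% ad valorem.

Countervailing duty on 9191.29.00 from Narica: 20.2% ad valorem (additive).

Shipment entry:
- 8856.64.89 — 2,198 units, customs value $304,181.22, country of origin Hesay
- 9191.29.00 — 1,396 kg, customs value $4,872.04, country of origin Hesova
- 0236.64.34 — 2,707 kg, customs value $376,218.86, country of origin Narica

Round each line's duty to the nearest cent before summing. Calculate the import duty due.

$76,130.40

Line 1 (8856.64.89, Hesay, 2,198 units, $304,181.22):
Base rate for 8856.64.89 is 12.5%.
Origin Hesay qualifies under the Peleth–Hesay agreement and 8856.64.89 is covered: preferential rate 3.5% applies instead.
Duty = $304,181.22 × 3.5% = $10,646.34.
Line 2 (9191.29.00, Hesova, 1,396 kg, $4,872.04):
Base rate for 9191.29.00 is $2.00/kg.
The additional-duty order on 9191.29.00 targets Narica, not Hesova; it does not apply.
Duty = 1,396 × $2.00 = $2,792.00.
Line 3 (0236.64.34, Narica, 2,707 kg, $376,218.86):
Base rate for 0236.64.34 is 6.5% + $3.98/kg.
0236.64.34 has an FTA preferential rate, but origin Narica is not Hesay; base rate stands.
Additional duty on 0236.64.34 from Narica: +7.3%. Applied ad valorem rate: 6.5% + 7.3% = 13.8%.
Duty = $376,218.86 × 13.8% + 2,707 × $3.98 = $62,692.06.
Total = $10,646.34 + $2,792.00 + $62,692.06 = $76,130.40.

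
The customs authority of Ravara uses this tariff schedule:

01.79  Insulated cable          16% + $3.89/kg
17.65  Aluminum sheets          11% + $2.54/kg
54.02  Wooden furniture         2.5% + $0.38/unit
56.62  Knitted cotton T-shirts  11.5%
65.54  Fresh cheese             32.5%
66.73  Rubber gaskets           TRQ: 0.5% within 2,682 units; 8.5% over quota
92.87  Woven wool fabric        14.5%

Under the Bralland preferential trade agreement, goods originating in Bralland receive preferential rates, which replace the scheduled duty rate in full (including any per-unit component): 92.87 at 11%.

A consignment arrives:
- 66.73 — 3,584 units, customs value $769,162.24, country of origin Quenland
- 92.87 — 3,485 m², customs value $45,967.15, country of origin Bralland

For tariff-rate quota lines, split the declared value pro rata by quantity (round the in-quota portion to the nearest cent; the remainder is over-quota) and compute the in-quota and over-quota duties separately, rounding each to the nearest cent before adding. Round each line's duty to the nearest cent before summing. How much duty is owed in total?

$24,388.46

Line 1 (66.73, Quenland, 3,584 units, $769,162.24):
Code 66.73 is under a tariff-rate quota (threshold 2,682 units). In-quota: 2,682 units at 0.5%; over-quota: 902 units at 8.5%.
Pro-rata value split: in-quota = $769,162.24 × 2,682/3,584 = $575,584.02; over-quota = $769,162.24 − $575,584.02 = $193,578.22.
In-quota duty = $575,584.02 × 0.5% = $2,877.92. Over-quota duty = $193,578.22 × 8.5% = $16,454.15.
Line duty = $2,877.92 + $16,454.15 = $19,332.07.
Line 2 (92.87, Bralland, 3,485 m², $45,967.15):
Base rate for 92.87 is 14.5%.
Origin Bralland qualifies under the Ravara–Bralland agreement and 92.87 is covered: preferential rate 11% applies instead.
Duty = $45,967.15 × 11% = $5,056.39.
Total = $19,332.07 + $5,056.39 = $24,388.46.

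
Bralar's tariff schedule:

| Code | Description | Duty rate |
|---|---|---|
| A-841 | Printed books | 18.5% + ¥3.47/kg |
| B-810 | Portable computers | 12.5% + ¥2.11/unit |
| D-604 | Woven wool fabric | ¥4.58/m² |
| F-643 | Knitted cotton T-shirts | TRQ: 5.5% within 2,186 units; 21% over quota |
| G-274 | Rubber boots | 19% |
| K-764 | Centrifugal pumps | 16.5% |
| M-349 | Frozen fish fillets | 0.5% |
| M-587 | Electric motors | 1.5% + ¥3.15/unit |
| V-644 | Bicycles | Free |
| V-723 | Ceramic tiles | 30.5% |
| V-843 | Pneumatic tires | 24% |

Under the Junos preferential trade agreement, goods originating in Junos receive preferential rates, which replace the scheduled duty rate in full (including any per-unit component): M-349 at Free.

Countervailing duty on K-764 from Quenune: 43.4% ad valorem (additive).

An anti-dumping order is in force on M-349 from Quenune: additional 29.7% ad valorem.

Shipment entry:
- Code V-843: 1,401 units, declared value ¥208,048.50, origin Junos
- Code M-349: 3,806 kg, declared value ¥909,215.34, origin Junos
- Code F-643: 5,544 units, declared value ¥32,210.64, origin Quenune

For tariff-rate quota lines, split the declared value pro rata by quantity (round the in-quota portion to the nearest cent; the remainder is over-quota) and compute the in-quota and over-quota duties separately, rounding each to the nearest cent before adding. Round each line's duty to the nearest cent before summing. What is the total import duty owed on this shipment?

Line 1 (V-843, Junos, 1,401 units, ¥208,048.50):
Base rate for V-843 is 24%.
Origin Junos is the FTA partner but V-843 is not on the preference list; base rate stands.
Duty = ¥208,048.50 × 24% = ¥49,931.64.
Line 2 (M-349, Junos, 3,806 kg, ¥909,215.34):
Base rate for M-349 is 0.5%.
Origin Junos qualifies under the Bralar–Junos agreement and M-349 is covered: preferential rate Free applies instead.
The additional-duty order on M-349 targets Quenune, not Junos; it does not apply.
Duty = ¥909,215.34 × 0% = ¥0.00.
Line 3 (F-643, Quenune, 5,544 units, ¥32,210.64):
Code F-643 is under a tariff-rate quota (threshold 2,186 units). In-quota: 2,186 units at 5.5%; over-quota: 3,358 units at 21%.
Pro-rata value split: in-quota = ¥32,210.64 × 2,186/5,544 = ¥12,700.66; over-quota = ¥32,210.64 − ¥12,700.66 = ¥19,509.98.
In-quota duty = ¥12,700.66 × 5.5% = ¥698.54. Over-quota duty = ¥19,509.98 × 21% = ¥4,097.10.
Line duty = ¥698.54 + ¥4,097.10 = ¥4,795.64.
Total = ¥49,931.64 + ¥0.00 + ¥4,795.64 = ¥54,727.28.

¥54,727.28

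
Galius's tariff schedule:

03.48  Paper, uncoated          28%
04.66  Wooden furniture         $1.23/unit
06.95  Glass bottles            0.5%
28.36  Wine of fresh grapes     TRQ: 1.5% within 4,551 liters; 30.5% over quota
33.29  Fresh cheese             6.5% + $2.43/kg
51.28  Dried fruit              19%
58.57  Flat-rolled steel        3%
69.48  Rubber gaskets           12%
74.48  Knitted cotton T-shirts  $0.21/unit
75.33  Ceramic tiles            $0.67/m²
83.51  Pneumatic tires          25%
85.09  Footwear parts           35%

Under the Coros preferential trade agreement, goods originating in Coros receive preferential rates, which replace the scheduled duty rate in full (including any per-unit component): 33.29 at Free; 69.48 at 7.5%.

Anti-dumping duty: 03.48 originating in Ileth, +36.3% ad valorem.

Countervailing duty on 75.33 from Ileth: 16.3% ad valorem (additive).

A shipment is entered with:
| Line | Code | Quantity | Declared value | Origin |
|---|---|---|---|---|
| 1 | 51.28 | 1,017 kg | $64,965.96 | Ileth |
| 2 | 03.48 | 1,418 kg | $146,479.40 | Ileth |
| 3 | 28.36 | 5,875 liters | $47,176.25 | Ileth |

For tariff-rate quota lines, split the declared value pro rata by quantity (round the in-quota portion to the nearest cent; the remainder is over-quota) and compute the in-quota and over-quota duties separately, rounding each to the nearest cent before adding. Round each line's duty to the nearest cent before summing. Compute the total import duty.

Line 1 (51.28, Ileth, 1,017 kg, $64,965.96):
Base rate for 51.28 is 19%.
Duty = $64,965.96 × 19% = $12,343.53.
Line 2 (03.48, Ileth, 1,418 kg, $146,479.40):
Base rate for 03.48 is 28%.
Additional duty on 03.48 from Ileth: +36.3%. Applied ad valorem rate: 28% + 36.3% = 64.3%.
Duty = $146,479.40 × 64.3% = $94,186.25.
Line 3 (28.36, Ileth, 5,875 liters, $47,176.25):
Code 28.36 is under a tariff-rate quota (threshold 4,551 liters). In-quota: 4,551 liters at 1.5%; over-quota: 1,324 liters at 30.5%.
Pro-rata value split: in-quota = $47,176.25 × 4,551/5,875 = $36,544.53; over-quota = $47,176.25 − $36,544.53 = $10,631.72.
In-quota duty = $36,544.53 × 1.5% = $548.17. Over-quota duty = $10,631.72 × 30.5% = $3,242.67.
Line duty = $548.17 + $3,242.67 = $3,790.84.
Total = $12,343.53 + $94,186.25 + $3,790.84 = $110,320.62.

$110,320.62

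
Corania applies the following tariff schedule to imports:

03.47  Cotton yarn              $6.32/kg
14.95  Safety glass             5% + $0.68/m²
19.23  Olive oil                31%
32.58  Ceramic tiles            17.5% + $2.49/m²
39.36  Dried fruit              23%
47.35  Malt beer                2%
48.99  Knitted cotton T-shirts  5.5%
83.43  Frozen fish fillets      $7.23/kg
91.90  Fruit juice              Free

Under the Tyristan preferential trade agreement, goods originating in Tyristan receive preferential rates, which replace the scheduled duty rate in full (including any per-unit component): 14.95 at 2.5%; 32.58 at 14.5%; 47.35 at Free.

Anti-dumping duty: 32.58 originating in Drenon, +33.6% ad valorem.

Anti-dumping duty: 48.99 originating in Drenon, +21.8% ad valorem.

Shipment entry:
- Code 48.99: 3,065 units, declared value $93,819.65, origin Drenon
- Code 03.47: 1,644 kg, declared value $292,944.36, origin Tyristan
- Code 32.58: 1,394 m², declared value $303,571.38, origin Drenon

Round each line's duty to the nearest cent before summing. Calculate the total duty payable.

Line 1 (48.99, Drenon, 3,065 units, $93,819.65):
Base rate for 48.99 is 5.5%.
Additional duty on 48.99 from Drenon: +21.8%. Applied ad valorem rate: 5.5% + 21.8% = 27.3%.
Duty = $93,819.65 × 27.3% = $25,612.76.
Line 2 (03.47, Tyristan, 1,644 kg, $292,944.36):
Base rate for 03.47 is $6.32/kg.
Origin Tyristan is the FTA partner but 03.47 is not on the preference list; base rate stands.
Duty = 1,644 × $6.32 = $10,390.08.
Line 3 (32.58, Drenon, 1,394 m², $303,571.38):
Base rate for 32.58 is 17.5% + $2.49/m².
32.58 has an FTA preferential rate, but origin Drenon is not Tyristan; base rate stands.
Additional duty on 32.58 from Drenon: +33.6%. Applied ad valorem rate: 17.5% + 33.6% = 51.1%.
Duty = $303,571.38 × 51.1% + 1,394 × $2.49 = $158,596.04.
Total = $25,612.76 + $10,390.08 + $158,596.04 = $194,598.88.

$194,598.88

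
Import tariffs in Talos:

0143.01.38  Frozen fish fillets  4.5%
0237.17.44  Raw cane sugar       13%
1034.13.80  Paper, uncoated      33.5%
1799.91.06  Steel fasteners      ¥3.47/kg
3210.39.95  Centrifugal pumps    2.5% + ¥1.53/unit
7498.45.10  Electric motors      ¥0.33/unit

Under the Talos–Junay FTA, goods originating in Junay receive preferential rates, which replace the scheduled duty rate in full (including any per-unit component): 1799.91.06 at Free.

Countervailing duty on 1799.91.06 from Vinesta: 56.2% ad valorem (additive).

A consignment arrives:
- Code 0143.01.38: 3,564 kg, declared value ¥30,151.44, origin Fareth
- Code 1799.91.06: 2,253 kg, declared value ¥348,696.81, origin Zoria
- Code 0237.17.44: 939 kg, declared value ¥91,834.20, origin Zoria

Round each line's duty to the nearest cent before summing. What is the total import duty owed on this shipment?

¥21,113.17

Line 1 (0143.01.38, Fareth, 3,564 kg, ¥30,151.44):
Base rate for 0143.01.38 is 4.5%.
Duty = ¥30,151.44 × 4.5% = ¥1,356.81.
Line 2 (1799.91.06, Zoria, 2,253 kg, ¥348,696.81):
Base rate for 1799.91.06 is ¥3.47/kg.
1799.91.06 has an FTA preferential rate, but origin Zoria is not Junay; base rate stands.
The additional-duty order on 1799.91.06 targets Vinesta, not Zoria; it does not apply.
Duty = 2,253 × ¥3.47 = ¥7,817.91.
Line 3 (0237.17.44, Zoria, 939 kg, ¥91,834.20):
Base rate for 0237.17.44 is 13%.
Duty = ¥91,834.20 × 13% = ¥11,938.45.
Total = ¥1,356.81 + ¥7,817.91 + ¥11,938.45 = ¥21,113.17.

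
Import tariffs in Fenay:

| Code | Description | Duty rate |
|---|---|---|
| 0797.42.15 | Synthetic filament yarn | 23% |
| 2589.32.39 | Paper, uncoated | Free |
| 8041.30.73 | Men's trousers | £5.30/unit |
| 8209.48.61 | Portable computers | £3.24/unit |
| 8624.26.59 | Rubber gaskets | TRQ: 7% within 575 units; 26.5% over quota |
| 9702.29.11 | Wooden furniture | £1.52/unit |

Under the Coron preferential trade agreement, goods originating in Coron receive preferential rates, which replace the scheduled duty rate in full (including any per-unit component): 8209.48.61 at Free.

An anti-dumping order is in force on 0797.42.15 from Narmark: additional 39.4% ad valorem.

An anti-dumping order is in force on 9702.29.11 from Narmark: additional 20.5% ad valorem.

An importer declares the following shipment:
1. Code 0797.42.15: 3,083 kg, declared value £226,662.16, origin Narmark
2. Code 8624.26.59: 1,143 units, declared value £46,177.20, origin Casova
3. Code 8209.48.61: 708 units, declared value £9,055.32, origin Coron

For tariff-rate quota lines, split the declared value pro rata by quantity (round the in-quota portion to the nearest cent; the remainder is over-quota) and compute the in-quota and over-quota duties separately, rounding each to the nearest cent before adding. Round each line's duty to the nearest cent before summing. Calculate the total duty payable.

Line 1 (0797.42.15, Narmark, 3,083 kg, £226,662.16):
Base rate for 0797.42.15 is 23%.
Additional duty on 0797.42.15 from Narmark: +39.4%. Applied ad valorem rate: 23% + 39.4% = 62.4%.
Duty = £226,662.16 × 62.4% = £141,437.19.
Line 2 (8624.26.59, Casova, 1,143 units, £46,177.20):
Code 8624.26.59 is under a tariff-rate quota (threshold 575 units). In-quota: 575 units at 7%; over-quota: 568 units at 26.5%.
Pro-rata value split: in-quota = £46,177.20 × 575/1,143 = £23,230.00; over-quota = £46,177.20 − £23,230.00 = £22,947.20.
In-quota duty = £23,230.00 × 7% = £1,626.10. Over-quota duty = £22,947.20 × 26.5% = £6,081.01.
Line duty = £1,626.10 + £6,081.01 = £7,707.11.
Line 3 (8209.48.61, Coron, 708 units, £9,055.32):
Base rate for 8209.48.61 is £3.24/unit.
Origin Coron qualifies under the Fenay–Coron agreement and 8209.48.61 is covered: preferential rate Free applies instead.
Duty = £9,055.32 × 0% = £0.00.
Total = £141,437.19 + £7,707.11 + £0.00 = £149,144.30.

£149,144.30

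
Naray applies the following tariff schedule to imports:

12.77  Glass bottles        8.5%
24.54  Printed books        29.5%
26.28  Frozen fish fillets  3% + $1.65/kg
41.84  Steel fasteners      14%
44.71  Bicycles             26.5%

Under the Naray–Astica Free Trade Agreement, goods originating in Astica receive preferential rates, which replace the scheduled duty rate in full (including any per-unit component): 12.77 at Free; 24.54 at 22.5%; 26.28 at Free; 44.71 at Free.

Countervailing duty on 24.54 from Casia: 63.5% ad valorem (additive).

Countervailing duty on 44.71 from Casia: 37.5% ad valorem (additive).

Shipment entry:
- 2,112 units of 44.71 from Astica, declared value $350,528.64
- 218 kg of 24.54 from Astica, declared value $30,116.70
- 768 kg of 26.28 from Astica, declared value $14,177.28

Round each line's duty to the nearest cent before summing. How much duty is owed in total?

$6,776.26

Line 1 (44.71, Astica, 2,112 units, $350,528.64):
Base rate for 44.71 is 26.5%.
Origin Astica qualifies under the Naray–Astica agreement and 44.71 is covered: preferential rate Free applies instead.
The additional-duty order on 44.71 targets Casia, not Astica; it does not apply.
Duty = $350,528.64 × 0% = $0.00.
Line 2 (24.54, Astica, 218 kg, $30,116.70):
Base rate for 24.54 is 29.5%.
Origin Astica qualifies under the Naray–Astica agreement and 24.54 is covered: preferential rate 22.5% applies instead.
The additional-duty order on 24.54 targets Casia, not Astica; it does not apply.
Duty = $30,116.70 × 22.5% = $6,776.26.
Line 3 (26.28, Astica, 768 kg, $14,177.28):
Base rate for 26.28 is 3% + $1.65/kg.
Origin Astica qualifies under the Naray–Astica agreement and 26.28 is covered: preferential rate Free applies instead.
Duty = $14,177.28 × 0% = $0.00.
Total = $0.00 + $6,776.26 + $0.00 = $6,776.26.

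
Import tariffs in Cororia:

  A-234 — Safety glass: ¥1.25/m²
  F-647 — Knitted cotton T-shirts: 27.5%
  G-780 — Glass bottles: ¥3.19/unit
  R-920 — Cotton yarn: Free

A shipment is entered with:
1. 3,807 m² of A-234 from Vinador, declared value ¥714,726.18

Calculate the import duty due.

¥4,758.75

Line 1 (A-234, Vinador, 3,807 m², ¥714,726.18):
Base rate for A-234 is ¥1.25/m².
Duty = 3,807 × ¥1.25 = ¥4,758.75.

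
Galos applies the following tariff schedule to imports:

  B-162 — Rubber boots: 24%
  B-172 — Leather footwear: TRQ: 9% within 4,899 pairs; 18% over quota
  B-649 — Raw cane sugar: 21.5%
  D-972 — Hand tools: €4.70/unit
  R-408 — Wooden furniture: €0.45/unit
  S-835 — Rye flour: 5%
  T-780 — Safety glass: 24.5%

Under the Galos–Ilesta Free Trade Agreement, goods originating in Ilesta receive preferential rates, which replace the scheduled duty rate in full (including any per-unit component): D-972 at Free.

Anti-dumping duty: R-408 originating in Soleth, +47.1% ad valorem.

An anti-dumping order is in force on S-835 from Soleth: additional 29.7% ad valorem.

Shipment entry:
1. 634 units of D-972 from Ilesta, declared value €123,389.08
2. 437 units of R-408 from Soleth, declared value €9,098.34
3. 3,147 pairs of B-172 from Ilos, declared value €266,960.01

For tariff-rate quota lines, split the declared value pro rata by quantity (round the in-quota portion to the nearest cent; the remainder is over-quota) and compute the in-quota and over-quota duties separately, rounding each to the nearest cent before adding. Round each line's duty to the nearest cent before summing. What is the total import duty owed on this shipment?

Line 1 (D-972, Ilesta, 634 units, €123,389.08):
Base rate for D-972 is €4.70/unit.
Origin Ilesta qualifies under the Galos–Ilesta agreement and D-972 is covered: preferential rate Free applies instead.
Duty = €123,389.08 × 0% = €0.00.
Line 2 (R-408, Soleth, 437 units, €9,098.34):
Base rate for R-408 is €0.45/unit.
Additional duty on R-408 from Soleth: +47.1% ad valorem. Applied ad valorem rate = 47.1%.
Duty = €9,098.34 × 47.1% + 437 × €0.45 = €4,481.97.
Line 3 (B-172, Ilos, 3,147 pairs, €266,960.01):
Code B-172 is under a tariff-rate quota (threshold 4,899 pairs). Quantity 3,147 pairs is within the quota, so the in-quota rate 9% applies to the full value.
Duty = €266,960.01 × 9% = €24,026.40.
Total = €0.00 + €4,481.97 + €24,026.40 = €28,508.37.

€28,508.37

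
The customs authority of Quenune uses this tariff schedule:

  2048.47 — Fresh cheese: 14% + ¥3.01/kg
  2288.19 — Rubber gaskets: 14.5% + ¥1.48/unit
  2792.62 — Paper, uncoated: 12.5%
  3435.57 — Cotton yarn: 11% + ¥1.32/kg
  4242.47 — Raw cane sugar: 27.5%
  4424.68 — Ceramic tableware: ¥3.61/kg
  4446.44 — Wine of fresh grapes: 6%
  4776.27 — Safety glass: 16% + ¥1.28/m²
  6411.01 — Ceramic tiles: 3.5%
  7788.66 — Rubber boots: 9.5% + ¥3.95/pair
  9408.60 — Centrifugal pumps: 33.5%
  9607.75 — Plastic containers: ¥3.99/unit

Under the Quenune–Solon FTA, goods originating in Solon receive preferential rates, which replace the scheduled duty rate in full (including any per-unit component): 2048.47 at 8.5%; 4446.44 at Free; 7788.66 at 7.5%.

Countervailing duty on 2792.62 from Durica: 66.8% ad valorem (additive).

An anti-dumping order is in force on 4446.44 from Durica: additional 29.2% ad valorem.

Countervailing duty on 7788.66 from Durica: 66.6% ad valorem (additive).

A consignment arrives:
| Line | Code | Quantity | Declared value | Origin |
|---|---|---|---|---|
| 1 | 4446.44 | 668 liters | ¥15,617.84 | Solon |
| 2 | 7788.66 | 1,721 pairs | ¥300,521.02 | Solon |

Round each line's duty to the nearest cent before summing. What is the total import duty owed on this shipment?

¥22,539.08

Line 1 (4446.44, Solon, 668 liters, ¥15,617.84):
Base rate for 4446.44 is 6%.
Origin Solon qualifies under the Quenune–Solon agreement and 4446.44 is covered: preferential rate Free applies instead.
The additional-duty order on 4446.44 targets Durica, not Solon; it does not apply.
Duty = ¥15,617.84 × 0% = ¥0.00.
Line 2 (7788.66, Solon, 1,721 pairs, ¥300,521.02):
Base rate for 7788.66 is 9.5% + ¥3.95/pair.
Origin Solon qualifies under the Quenune–Solon agreement and 7788.66 is covered: preferential rate 7.5% applies instead.
The additional-duty order on 7788.66 targets Durica, not Solon; it does not apply.
Duty = ¥300,521.02 × 7.5% = ¥22,539.08.
Total = ¥0.00 + ¥22,539.08 = ¥22,539.08.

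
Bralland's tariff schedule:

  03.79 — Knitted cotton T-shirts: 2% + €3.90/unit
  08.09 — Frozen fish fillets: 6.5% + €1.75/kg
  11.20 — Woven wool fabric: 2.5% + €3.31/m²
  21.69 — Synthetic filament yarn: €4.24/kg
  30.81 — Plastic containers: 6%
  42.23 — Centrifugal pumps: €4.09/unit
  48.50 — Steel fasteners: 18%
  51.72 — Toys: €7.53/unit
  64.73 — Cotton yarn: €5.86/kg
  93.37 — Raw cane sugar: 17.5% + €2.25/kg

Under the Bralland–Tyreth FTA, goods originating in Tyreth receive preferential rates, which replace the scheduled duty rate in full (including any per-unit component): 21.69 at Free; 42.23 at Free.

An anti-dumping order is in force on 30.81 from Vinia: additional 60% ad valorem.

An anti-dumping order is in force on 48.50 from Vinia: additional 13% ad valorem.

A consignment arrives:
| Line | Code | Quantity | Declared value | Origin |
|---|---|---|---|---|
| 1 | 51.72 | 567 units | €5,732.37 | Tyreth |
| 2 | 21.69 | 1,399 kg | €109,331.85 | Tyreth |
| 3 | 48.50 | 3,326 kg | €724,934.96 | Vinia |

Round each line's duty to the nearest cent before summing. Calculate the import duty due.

€228,999.35

Line 1 (51.72, Tyreth, 567 units, €5,732.37):
Base rate for 51.72 is €7.53/unit.
Origin Tyreth is the FTA partner but 51.72 is not on the preference list; base rate stands.
Duty = 567 × €7.53 = €4,269.51.
Line 2 (21.69, Tyreth, 1,399 kg, €109,331.85):
Base rate for 21.69 is €4.24/kg.
Origin Tyreth qualifies under the Bralland–Tyreth agreement and 21.69 is covered: preferential rate Free applies instead.
Duty = €109,331.85 × 0% = €0.00.
Line 3 (48.50, Vinia, 3,326 kg, €724,934.96):
Base rate for 48.50 is 18%.
Additional duty on 48.50 from Vinia: +13%. Applied ad valorem rate: 18% + 13% = 31%.
Duty = €724,934.96 × 31% = €224,729.84.
Total = €4,269.51 + €0.00 + €224,729.84 = €228,999.35.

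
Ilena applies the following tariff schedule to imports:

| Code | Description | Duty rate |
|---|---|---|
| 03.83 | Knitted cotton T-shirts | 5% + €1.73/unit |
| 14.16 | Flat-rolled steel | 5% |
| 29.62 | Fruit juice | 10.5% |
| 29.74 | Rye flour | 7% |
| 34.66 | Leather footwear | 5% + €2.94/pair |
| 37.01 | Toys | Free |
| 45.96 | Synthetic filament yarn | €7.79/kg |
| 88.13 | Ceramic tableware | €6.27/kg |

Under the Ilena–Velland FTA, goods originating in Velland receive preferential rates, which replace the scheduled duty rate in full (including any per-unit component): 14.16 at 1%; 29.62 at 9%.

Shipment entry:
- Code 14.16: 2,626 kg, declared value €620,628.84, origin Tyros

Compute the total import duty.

Line 1 (14.16, Tyros, 2,626 kg, €620,628.84):
Base rate for 14.16 is 5%.
14.16 has an FTA preferential rate, but origin Tyros is not Velland; base rate stands.
Duty = €620,628.84 × 5% = €31,031.44.

€31,031.44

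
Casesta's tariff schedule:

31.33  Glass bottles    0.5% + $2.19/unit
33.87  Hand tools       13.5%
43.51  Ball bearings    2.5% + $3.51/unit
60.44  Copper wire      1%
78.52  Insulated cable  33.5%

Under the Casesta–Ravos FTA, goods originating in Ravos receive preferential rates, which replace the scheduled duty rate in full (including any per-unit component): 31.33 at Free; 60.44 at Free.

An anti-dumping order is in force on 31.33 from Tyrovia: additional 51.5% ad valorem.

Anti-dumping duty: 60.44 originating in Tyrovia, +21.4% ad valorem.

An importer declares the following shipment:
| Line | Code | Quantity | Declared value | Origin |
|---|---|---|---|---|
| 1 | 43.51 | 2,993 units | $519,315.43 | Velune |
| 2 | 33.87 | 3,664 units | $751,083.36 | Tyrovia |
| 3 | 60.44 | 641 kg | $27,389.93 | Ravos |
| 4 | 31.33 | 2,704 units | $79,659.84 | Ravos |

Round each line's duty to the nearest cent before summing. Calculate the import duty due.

$124,884.57

Line 1 (43.51, Velune, 2,993 units, $519,315.43):
Base rate for 43.51 is 2.5% + $3.51/unit.
Duty = $519,315.43 × 2.5% + 2,993 × $3.51 = $23,488.32.
Line 2 (33.87, Tyrovia, 3,664 units, $751,083.36):
Base rate for 33.87 is 13.5%.
Duty = $751,083.36 × 13.5% = $101,396.25.
Line 3 (60.44, Ravos, 641 kg, $27,389.93):
Base rate for 60.44 is 1%.
Origin Ravos qualifies under the Casesta–Ravos agreement and 60.44 is covered: preferential rate Free applies instead.
The additional-duty order on 60.44 targets Tyrovia, not Ravos; it does not apply.
Duty = $27,389.93 × 0% = $0.00.
Line 4 (31.33, Ravos, 2,704 units, $79,659.84):
Base rate for 31.33 is 0.5% + $2.19/unit.
Origin Ravos qualifies under the Casesta–Ravos agreement and 31.33 is covered: preferential rate Free applies instead.
The additional-duty order on 31.33 targets Tyrovia, not Ravos; it does not apply.
Duty = $79,659.84 × 0% = $0.00.
Total = $23,488.32 + $101,396.25 + $0.00 + $0.00 = $124,884.57.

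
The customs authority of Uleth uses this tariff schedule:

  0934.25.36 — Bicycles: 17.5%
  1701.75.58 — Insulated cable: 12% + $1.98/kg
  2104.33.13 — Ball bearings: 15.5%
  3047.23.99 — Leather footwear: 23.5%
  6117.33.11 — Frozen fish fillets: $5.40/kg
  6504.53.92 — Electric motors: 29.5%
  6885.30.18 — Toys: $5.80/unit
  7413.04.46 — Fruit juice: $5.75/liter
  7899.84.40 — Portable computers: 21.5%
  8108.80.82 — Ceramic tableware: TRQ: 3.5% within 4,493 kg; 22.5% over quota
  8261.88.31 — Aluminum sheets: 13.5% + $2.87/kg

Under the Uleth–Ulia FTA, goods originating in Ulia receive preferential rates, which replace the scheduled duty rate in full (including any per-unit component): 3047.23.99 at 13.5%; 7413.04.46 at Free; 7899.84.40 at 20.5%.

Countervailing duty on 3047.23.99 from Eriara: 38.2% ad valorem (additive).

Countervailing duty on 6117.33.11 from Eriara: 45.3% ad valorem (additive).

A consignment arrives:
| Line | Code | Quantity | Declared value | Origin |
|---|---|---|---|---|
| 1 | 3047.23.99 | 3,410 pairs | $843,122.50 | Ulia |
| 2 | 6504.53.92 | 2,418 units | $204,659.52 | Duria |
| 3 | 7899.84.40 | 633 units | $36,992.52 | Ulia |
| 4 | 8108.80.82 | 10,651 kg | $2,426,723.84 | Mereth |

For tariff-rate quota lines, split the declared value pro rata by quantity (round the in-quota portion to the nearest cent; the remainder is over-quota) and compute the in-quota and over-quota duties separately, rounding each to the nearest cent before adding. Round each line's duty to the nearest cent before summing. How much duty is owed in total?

$533,292.26

Line 1 (3047.23.99, Ulia, 3,410 pairs, $843,122.50):
Base rate for 3047.23.99 is 23.5%.
Origin Ulia qualifies under the Uleth–Ulia agreement and 3047.23.99 is covered: preferential rate 13.5% applies instead.
The additional-duty order on 3047.23.99 targets Eriara, not Ulia; it does not apply.
Duty = $843,122.50 × 13.5% = $113,821.54.
Line 2 (6504.53.92, Duria, 2,418 units, $204,659.52):
Base rate for 6504.53.92 is 29.5%.
Duty = $204,659.52 × 29.5% = $60,374.56.
Line 3 (7899.84.40, Ulia, 633 units, $36,992.52):
Base rate for 7899.84.40 is 21.5%.
Origin Ulia qualifies under the Uleth–Ulia agreement and 7899.84.40 is covered: preferential rate 20.5% applies instead.
Duty = $36,992.52 × 20.5% = $7,583.47.
Line 4 (8108.80.82, Mereth, 10,651 kg, $2,426,723.84):
Code 8108.80.82 is under a tariff-rate quota (threshold 4,493 kg). In-quota: 4,493 kg at 3.5%; over-quota: 6,158 kg at 22.5%.
Pro-rata value split: in-quota = $2,426,723.84 × 4,493/10,651 = $1,023,685.12; over-quota = $2,426,723.84 − $1,023,685.12 = $1,403,038.72.
In-quota duty = $1,023,685.12 × 3.5% = $35,828.98. Over-quota duty = $1,403,038.72 × 22.5% = $315,683.71.
Line duty = $35,828.98 + $315,683.71 = $351,512.69.
Total = $113,821.54 + $60,374.56 + $7,583.47 + $351,512.69 = $533,292.26.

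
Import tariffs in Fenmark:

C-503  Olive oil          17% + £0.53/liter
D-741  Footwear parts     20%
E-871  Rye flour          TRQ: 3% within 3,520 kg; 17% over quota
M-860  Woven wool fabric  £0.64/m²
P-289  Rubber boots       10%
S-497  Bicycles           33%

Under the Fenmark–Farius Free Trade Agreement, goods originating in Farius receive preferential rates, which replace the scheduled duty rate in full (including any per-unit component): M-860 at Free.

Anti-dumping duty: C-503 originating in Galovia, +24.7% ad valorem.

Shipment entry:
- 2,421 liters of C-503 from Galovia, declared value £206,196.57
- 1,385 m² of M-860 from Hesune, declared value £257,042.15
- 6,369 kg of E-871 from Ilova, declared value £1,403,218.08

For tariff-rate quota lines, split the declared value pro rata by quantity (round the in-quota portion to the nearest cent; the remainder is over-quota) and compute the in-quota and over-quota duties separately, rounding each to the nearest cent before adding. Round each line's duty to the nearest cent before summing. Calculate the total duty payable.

£218,126.88

Line 1 (C-503, Galovia, 2,421 liters, £206,196.57):
Base rate for C-503 is 17% + £0.53/liter.
Additional duty on C-503 from Galovia: +24.7%. Applied ad valorem rate: 17% + 24.7% = 41.7%.
Duty = £206,196.57 × 41.7% + 2,421 × £0.53 = £87,267.10.
Line 2 (M-860, Hesune, 1,385 m², £257,042.15):
Base rate for M-860 is £0.64/m².
M-860 has an FTA preferential rate, but origin Hesune is not Farius; base rate stands.
Duty = 1,385 × £0.64 = £886.40.
Line 3 (E-871, Ilova, 6,369 kg, £1,403,218.08):
Code E-871 is under a tariff-rate quota (threshold 3,520 kg). In-quota: 3,520 kg at 3%; over-quota: 2,849 kg at 17%.
Pro-rata value split: in-quota = £1,403,218.08 × 3,520/6,369 = £775,526.40; over-quota = £1,403,218.08 − £775,526.40 = £627,691.68.
In-quota duty = £775,526.40 × 3% = £23,265.79. Over-quota duty = £627,691.68 × 17% = £106,707.59.
Line duty = £23,265.79 + £106,707.59 = £129,973.38.
Total = £87,267.10 + £886.40 + £129,973.38 = £218,126.88.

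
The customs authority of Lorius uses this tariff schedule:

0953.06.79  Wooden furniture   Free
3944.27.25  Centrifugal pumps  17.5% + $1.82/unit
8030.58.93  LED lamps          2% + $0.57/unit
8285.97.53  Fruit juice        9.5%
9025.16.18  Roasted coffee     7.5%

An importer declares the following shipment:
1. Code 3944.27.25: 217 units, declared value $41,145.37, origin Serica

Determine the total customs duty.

$7,595.38

Line 1 (3944.27.25, Serica, 217 units, $41,145.37):
Base rate for 3944.27.25 is 17.5% + $1.82/unit.
Duty = $41,145.37 × 17.5% + 217 × $1.82 = $7,595.38.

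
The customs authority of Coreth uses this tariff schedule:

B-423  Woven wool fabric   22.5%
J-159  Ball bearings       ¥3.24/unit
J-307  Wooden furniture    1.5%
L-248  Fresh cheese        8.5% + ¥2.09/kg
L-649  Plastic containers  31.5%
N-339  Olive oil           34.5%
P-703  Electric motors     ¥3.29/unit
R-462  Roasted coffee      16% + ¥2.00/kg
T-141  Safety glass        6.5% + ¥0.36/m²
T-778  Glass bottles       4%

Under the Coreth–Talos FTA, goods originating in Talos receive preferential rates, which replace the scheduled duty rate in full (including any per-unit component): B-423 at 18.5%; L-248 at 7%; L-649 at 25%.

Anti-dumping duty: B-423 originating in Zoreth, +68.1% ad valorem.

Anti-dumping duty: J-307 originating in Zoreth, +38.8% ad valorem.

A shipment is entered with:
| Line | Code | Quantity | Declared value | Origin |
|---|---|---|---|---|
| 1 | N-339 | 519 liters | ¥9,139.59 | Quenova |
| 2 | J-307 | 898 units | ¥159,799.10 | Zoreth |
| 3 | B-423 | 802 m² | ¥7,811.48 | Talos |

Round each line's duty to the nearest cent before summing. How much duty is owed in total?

¥68,997.32

Line 1 (N-339, Quenova, 519 liters, ¥9,139.59):
Base rate for N-339 is 34.5%.
Duty = ¥9,139.59 × 34.5% = ¥3,153.16.
Line 2 (J-307, Zoreth, 898 units, ¥159,799.10):
Base rate for J-307 is 1.5%.
Additional duty on J-307 from Zoreth: +38.8%. Applied ad valorem rate: 1.5% + 38.8% = 40.3%.
Duty = ¥159,799.10 × 40.3% = ¥64,399.04.
Line 3 (B-423, Talos, 802 m², ¥7,811.48):
Base rate for B-423 is 22.5%.
Origin Talos qualifies under the Coreth–Talos agreement and B-423 is covered: preferential rate 18.5% applies instead.
The additional-duty order on B-423 targets Zoreth, not Talos; it does not apply.
Duty = ¥7,811.48 × 18.5% = ¥1,445.12.
Total = ¥3,153.16 + ¥64,399.04 + ¥1,445.12 = ¥68,997.32.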